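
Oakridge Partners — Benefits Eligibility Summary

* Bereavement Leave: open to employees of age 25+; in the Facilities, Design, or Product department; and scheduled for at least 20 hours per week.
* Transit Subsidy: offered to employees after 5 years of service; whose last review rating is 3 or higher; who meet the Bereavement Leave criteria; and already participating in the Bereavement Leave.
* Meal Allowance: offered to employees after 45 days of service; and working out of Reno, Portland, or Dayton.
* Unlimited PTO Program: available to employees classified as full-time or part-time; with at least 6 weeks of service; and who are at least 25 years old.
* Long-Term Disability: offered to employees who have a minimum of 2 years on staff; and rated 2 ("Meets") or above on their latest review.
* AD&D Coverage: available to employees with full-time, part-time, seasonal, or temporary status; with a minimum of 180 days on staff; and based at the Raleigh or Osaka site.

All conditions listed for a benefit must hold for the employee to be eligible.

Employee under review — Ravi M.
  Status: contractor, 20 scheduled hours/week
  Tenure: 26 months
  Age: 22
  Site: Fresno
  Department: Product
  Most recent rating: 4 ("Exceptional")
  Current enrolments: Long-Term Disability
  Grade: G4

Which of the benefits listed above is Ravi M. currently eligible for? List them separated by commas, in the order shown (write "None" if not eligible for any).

Long-Term Disability

Bereavement Leave — age 22 < 25 ✗ → not eligible.
Transit Subsidy — service 26 months < 5 years (≈1825 days) ✗ → not eligible.
Meal Allowance — service 26 months ≥ 45 days ✓; site Fresno ✗ (not Reno, Portland, or Dayton) → not eligible.
Unlimited PTO Program — status contractor ✗ (requires full-time or part-time) → not eligible.
Long-Term Disability — service 26 months ≥ 2 years (≈730 days) ✓; rating 4 ≥ 2 ✓ → eligible.
AD&D Coverage — status contractor ✗ (requires full-time, part-time, seasonal, or temporary) → not eligible.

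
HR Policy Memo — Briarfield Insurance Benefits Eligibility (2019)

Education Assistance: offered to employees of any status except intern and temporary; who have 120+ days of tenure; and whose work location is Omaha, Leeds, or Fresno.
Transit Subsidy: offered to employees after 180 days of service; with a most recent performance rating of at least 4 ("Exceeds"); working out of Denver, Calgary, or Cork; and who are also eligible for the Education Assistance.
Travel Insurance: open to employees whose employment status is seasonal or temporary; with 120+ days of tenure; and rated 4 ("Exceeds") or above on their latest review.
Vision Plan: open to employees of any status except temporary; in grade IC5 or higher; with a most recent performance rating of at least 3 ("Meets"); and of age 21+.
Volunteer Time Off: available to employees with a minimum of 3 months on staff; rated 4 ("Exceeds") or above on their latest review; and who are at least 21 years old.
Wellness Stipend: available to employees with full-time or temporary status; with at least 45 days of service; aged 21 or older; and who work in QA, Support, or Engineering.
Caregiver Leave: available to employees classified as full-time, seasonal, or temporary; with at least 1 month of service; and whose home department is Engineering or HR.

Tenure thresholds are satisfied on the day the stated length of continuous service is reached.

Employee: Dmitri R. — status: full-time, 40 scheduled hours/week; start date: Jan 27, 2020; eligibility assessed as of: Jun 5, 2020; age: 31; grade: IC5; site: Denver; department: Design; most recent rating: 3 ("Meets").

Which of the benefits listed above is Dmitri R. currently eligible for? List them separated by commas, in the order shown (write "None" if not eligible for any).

Vision Plan

Service from Jan 27, 2020 to Jun 5, 2020: 130 days.
Education Assistance — status full-time ✓ (not excluded); service 130 days ≥ 120 days ✓; site Denver ✗ (not Omaha, Leeds, or Fresno) → not eligible.
Transit Subsidy — service 130 days < 180 days ✗ → not eligible.
Travel Insurance — status full-time ✗ (requires seasonal or temporary) → not eligible.
Vision Plan — status full-time ✓ (not excluded); grade IC5 ≥ IC5 ✓; rating 3 ≥ 3 ✓; age 31 ≥ 21 ✓ → eligible.
Volunteer Time Off — service 130 days ≥ 3 months (≈90 days) ✓; rating 3 < 4 ✗ → not eligible.
Wellness Stipend — status full-time ✓; service 130 days ≥ 45 days ✓; age 31 ≥ 21 ✓; dept Design ✗ → not eligible.
Caregiver Leave — status full-time ✓; service 130 days ≥ 1 month (≈30 days) ✓; dept Design ✗ → not eligible.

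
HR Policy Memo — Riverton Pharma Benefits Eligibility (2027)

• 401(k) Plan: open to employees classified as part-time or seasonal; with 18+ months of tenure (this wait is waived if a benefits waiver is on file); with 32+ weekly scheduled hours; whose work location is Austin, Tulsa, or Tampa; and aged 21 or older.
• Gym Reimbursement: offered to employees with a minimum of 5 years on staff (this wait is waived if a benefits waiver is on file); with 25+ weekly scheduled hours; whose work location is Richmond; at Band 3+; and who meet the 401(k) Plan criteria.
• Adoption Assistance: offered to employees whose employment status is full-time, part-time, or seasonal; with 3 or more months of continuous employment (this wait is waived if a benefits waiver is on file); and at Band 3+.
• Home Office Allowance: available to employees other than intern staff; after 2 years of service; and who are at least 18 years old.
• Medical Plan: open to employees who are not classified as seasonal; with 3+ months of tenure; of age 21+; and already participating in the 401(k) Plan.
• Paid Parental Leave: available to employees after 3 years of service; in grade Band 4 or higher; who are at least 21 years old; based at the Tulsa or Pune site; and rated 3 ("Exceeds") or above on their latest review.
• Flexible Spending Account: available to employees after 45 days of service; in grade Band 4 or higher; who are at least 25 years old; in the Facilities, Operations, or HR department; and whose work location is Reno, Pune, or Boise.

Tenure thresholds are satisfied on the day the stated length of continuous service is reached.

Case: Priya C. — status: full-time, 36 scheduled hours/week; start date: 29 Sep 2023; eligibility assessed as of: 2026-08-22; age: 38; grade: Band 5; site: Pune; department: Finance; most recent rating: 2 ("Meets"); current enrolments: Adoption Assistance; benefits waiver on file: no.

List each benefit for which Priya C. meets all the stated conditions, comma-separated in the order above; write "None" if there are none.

Service from 29 Sep 2023 to 2026-08-22: 1058 days.
401(k) Plan — status full-time ✗ (requires part-time or seasonal) → not eligible.
Gym Reimbursement — no waiver, service 1058 days < 5 years (≈1825 days) ✗ → not eligible.
Adoption Assistance — status full-time ✓; no waiver, service 1058 days ≥ 3 months (≈90 days) ✓; grade Band 5 ≥ Band 3 ✓ → eligible.
Home Office Allowance — status full-time ✓ (not excluded); service 1058 days ≥ 2 years (≈730 days) ✓; age 38 ≥ 18 ✓ → eligible.
Medical Plan — status full-time ✓ (not excluded); service 1058 days ≥ 3 months (≈90 days) ✓; age 38 ≥ 21 ✓; not enrolled in 401(k) Plan ✗ → not eligible.
Paid Parental Leave — service 1058 days < 3 years (≈1095 days) ✗ → not eligible.
Flexible Spending Account — service 1058 days ≥ 45 days ✓; grade Band 5 ≥ Band 4 ✓; age 38 ≥ 25 ✓; dept Finance ✗ → not eligible.

Adoption Assistance, Home Office Allowance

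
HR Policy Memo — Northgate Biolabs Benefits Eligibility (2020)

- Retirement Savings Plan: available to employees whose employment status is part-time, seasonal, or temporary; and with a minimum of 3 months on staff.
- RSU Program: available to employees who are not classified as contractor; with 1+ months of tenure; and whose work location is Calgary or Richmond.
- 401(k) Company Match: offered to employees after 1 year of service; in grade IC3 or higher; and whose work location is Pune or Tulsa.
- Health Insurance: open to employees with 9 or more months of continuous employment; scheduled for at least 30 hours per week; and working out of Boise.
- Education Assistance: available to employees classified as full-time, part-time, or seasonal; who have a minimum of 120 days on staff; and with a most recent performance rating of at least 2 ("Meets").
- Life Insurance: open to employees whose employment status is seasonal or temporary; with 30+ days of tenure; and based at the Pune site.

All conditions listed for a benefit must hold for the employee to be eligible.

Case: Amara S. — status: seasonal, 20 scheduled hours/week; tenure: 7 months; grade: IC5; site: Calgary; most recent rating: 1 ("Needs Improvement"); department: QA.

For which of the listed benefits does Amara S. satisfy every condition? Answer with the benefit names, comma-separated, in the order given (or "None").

Retirement Savings Plan, RSU Program

Retirement Savings Plan — status seasonal ✓; service 7 months ≥ 3 months ✓ → eligible.
RSU Program — status seasonal ✓ (not excluded); service 7 months ≥ 1 month ✓; site Calgary ✓ → eligible.
401(k) Company Match — service 7 months < 1 year (≈365 days) ✗ → not eligible.
Health Insurance — service 7 months < 9 months ✗ → not eligible.
Education Assistance — status seasonal ✓; service 7 months ≥ 120 days ✓; rating 1 < 2 ✗ → not eligible.
Life Insurance — status seasonal ✓; service 7 months ≥ 30 days ✓; site Calgary ✗ (not Pune) → not eligible.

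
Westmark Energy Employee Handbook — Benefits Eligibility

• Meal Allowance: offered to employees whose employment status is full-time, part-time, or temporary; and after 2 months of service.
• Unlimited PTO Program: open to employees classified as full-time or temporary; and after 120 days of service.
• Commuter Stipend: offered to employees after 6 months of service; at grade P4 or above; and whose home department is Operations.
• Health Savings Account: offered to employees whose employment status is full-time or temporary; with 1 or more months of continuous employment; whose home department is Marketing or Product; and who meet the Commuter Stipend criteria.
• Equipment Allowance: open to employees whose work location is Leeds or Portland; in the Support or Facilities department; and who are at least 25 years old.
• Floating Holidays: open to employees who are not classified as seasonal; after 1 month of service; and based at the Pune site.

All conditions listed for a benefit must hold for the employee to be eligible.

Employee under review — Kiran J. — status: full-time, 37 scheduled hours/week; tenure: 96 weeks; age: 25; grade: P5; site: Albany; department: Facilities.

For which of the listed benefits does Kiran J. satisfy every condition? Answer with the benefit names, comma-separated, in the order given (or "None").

Meal Allowance, Unlimited PTO Program

Meal Allowance — status full-time ✓; service 96 weeks ≥ 2 months (≈60 days) ✓ → eligible.
Unlimited PTO Program — status full-time ✓; service 96 weeks ≥ 120 days ✓ → eligible.
Commuter Stipend — service 96 weeks ≥ 6 months (≈180 days) ✓; grade P5 ≥ P4 ✓; dept Facilities ✗ → not eligible.
Health Savings Account — status full-time ✓; service 96 weeks ≥ 1 month (≈30 days) ✓; dept Facilities ✗ → not eligible.
Equipment Allowance — site Albany ✗ (not Leeds or Portland) → not eligible.
Floating Holidays — status full-time ✓ (not excluded); service 96 weeks ≥ 1 month (≈30 days) ✓; site Albany ✗ (not Pune) → not eligible.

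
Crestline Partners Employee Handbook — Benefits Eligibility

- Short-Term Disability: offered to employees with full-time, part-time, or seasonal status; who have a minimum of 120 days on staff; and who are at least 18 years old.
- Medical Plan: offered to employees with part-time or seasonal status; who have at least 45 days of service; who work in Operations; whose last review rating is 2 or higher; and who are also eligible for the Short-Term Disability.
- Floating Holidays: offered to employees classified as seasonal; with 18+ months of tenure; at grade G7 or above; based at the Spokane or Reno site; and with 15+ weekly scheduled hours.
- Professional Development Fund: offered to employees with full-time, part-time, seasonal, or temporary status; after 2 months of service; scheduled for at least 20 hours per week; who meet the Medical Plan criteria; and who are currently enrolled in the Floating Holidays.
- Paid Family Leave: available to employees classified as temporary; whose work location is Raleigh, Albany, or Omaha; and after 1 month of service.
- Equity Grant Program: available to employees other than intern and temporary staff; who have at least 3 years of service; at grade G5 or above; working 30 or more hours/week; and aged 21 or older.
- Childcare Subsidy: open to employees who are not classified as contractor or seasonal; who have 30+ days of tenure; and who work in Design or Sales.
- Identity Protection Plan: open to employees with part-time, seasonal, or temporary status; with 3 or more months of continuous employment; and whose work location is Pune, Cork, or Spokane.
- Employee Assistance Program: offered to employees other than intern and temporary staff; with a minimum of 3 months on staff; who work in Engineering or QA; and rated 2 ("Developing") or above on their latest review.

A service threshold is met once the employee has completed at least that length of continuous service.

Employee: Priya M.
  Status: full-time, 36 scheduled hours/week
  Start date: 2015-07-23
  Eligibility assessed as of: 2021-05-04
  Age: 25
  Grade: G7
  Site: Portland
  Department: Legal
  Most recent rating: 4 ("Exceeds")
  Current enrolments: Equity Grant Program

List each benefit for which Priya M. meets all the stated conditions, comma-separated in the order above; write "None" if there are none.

Short-Term Disability, Equity Grant Program

Service from 2015-07-23 to 2021-05-04: 2112 days.
Short-Term Disability — status full-time ✓; service 2112 days ≥ 120 days ✓; age 25 ≥ 18 ✓ → eligible.
Medical Plan — status full-time ✗ (requires part-time or seasonal) → not eligible.
Floating Holidays — status full-time ✗ (requires seasonal) → not eligible.
Professional Development Fund — status full-time ✓; service 2112 days ≥ 2 months (≈60 days) ✓; 36 hrs/wk ≥ 20 ✓; not eligible for Medical Plan ✗ → not eligible.
Paid Family Leave — status full-time ✗ (requires temporary) → not eligible.
Equity Grant Program — status full-time ✓ (not excluded); service 2112 days ≥ 3 years (≈1095 days) ✓; grade G7 ≥ G5 ✓; 36 hrs/wk ≥ 30 ✓; age 25 ≥ 21 ✓ → eligible.
Childcare Subsidy — status full-time ✓ (not excluded); service 2112 days ≥ 30 days ✓; dept Legal ✗ → not eligible.
Identity Protection Plan — status full-time ✗ (requires part-time, seasonal, or temporary) → not eligible.
Employee Assistance Program — status full-time ✓ (not excluded); service 2112 days ≥ 3 months (≈90 days) ✓; dept Legal ✗ → not eligible.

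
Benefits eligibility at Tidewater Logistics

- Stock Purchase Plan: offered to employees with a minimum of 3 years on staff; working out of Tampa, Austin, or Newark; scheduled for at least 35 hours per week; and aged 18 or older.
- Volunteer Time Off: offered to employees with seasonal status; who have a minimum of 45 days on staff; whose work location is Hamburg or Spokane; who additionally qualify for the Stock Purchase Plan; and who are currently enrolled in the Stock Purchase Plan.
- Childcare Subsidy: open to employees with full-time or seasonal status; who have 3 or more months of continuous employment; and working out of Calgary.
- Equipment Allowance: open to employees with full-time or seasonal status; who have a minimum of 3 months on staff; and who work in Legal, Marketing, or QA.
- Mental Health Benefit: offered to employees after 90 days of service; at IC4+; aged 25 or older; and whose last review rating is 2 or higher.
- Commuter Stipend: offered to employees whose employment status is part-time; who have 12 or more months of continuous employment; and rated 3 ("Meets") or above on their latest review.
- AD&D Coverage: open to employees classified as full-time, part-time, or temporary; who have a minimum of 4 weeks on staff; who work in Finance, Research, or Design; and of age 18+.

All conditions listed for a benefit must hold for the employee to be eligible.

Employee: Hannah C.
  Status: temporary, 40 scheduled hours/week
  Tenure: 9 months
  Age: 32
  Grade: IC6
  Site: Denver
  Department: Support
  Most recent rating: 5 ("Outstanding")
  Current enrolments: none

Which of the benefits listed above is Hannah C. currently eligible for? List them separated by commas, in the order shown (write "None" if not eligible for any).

Mental Health Benefit

Stock Purchase Plan — service 9 months < 3 years (≈1095 days) ✗ → not eligible.
Volunteer Time Off — status temporary ✗ (requires seasonal) → not eligible.
Childcare Subsidy — status temporary ✗ (requires full-time or seasonal) → not eligible.
Equipment Allowance — status temporary ✗ (requires full-time or seasonal) → not eligible.
Mental Health Benefit — service 9 months ≥ 90 days ✓; grade IC6 ≥ IC4 ✓; age 32 ≥ 25 ✓; rating 5 ≥ 2 ✓ → eligible.
Commuter Stipend — status temporary ✗ (requires part-time) → not eligible.
AD&D Coverage — status temporary ✓; service 9 months ≥ 4 weeks (≈28 days) ✓; dept Support ✗ → not eligible.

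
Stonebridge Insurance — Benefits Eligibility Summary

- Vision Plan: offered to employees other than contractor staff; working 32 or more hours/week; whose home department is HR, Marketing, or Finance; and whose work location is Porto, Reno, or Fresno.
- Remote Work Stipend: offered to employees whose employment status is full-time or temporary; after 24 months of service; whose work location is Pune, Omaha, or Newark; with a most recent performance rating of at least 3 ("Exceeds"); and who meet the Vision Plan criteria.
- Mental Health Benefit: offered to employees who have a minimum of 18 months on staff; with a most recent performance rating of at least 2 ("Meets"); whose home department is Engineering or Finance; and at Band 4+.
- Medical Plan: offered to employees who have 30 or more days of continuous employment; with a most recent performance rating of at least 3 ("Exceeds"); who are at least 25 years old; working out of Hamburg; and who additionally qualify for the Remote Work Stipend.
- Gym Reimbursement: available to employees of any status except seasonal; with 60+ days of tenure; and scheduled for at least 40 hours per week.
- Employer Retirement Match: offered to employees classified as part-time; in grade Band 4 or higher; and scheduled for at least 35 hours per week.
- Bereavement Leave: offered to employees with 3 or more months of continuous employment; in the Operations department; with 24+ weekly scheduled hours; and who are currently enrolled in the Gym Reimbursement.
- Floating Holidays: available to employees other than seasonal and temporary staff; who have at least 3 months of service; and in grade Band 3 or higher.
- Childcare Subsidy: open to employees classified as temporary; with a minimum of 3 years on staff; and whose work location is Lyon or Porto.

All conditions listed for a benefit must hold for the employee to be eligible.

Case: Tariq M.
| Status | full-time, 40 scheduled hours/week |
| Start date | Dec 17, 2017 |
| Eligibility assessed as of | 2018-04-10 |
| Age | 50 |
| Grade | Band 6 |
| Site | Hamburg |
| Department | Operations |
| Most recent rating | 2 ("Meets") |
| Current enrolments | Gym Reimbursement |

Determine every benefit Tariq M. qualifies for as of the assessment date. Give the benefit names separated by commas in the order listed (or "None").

Service from Dec 17, 2017 to 2018-04-10: 114 days.
Vision Plan — status full-time ✓ (not excluded); 40 hrs/wk ≥ 32 ✓; dept Operations ✗ → not eligible.
Remote Work Stipend — status full-time ✓; service 114 days < 24 months (≈720 days) ✗ → not eligible.
Mental Health Benefit — service 114 days < 18 months (≈540 days) ✗ → not eligible.
Medical Plan — service 114 days ≥ 30 days ✓; rating 2 < 3 ✗ → not eligible.
Gym Reimbursement — status full-time ✓ (not excluded); service 114 days ≥ 60 days ✓; 40 hrs/wk ≥ 40 ✓ → eligible.
Employer Retirement Match — status full-time ✗ (requires part-time) → not eligible.
Bereavement Leave — service 114 days ≥ 3 months (≈90 days) ✓; dept Operations ✓; 40 hrs/wk ≥ 24 ✓; enrolled in Gym Reimbursement ✓ → eligible.
Floating Holidays — status full-time ✓ (not excluded); service 114 days ≥ 3 months (≈90 days) ✓; grade Band 6 ≥ Band 3 ✓ → eligible.
Childcare Subsidy — status full-time ✗ (requires temporary) → not eligible.

Gym Reimbursement, Bereavement Leave, Floating Holidays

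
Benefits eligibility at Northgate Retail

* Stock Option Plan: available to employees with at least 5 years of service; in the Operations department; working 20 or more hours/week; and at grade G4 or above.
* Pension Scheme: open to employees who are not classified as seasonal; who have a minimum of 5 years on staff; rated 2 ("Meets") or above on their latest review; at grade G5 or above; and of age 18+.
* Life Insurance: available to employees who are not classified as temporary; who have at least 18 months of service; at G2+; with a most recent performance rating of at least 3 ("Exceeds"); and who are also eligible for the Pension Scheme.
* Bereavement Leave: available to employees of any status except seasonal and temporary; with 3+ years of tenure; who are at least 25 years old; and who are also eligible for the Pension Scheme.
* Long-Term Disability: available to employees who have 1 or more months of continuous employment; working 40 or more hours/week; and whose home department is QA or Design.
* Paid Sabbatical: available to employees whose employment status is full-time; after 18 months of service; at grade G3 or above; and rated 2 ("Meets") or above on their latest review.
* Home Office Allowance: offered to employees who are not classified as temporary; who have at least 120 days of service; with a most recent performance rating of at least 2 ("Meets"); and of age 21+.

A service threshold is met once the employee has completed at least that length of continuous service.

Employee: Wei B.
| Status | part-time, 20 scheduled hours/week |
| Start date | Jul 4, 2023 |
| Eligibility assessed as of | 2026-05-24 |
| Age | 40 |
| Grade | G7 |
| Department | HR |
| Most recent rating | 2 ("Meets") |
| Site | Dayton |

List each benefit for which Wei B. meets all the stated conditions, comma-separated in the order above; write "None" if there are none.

Home Office Allowance

Service from Jul 4, 2023 to 2026-05-24: 1055 days.
Stock Option Plan — service 1055 days < 5 years (≈1825 days) ✗ → not eligible.
Pension Scheme — status part-time ✓ (not excluded); service 1055 days < 5 years (≈1825 days) ✗ → not eligible.
Life Insurance — status part-time ✓ (not excluded); service 1055 days ≥ 18 months (≈540 days) ✓; grade G7 ≥ G2 ✓; rating 2 < 3 ✗ → not eligible.
Bereavement Leave — status part-time ✓ (not excluded); service 1055 days < 3 years (≈1095 days) ✗ → not eligible.
Long-Term Disability — service 1055 days ≥ 1 month (≈30 days) ✓; 20 hrs/wk < 40 ✗ → not eligible.
Paid Sabbatical — status part-time ✗ (requires full-time) → not eligible.
Home Office Allowance — status part-time ✓ (not excluded); service 1055 days ≥ 120 days ✓; rating 2 ≥ 2 ✓; age 40 ≥ 21 ✓ → eligible.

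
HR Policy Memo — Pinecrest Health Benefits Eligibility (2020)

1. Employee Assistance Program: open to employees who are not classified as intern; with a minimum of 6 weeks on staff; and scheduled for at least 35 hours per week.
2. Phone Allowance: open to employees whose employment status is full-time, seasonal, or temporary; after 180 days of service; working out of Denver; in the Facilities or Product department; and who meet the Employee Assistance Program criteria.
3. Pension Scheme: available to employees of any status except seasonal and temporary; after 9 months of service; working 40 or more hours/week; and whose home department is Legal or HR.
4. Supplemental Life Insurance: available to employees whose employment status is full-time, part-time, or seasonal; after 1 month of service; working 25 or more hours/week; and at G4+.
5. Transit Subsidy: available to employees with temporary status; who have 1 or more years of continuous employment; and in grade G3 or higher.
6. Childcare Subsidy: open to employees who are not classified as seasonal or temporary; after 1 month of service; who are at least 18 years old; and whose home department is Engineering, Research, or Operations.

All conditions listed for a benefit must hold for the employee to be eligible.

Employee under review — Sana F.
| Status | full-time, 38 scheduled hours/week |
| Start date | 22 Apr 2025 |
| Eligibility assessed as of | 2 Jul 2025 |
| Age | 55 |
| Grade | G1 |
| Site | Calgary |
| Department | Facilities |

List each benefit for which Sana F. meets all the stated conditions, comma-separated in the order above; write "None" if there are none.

Service from 22 Apr 2025 to 2 Jul 2025: 71 days.
Employee Assistance Program — status full-time ✓ (not excluded); service 71 days ≥ 6 weeks (≈42 days) ✓; 38 hrs/wk ≥ 35 ✓ → eligible.
Phone Allowance — status full-time ✓; service 71 days < 180 days ✗ → not eligible.
Pension Scheme — status full-time ✓ (not excluded); service 71 days < 9 months (≈270 days) ✗ → not eligible.
Supplemental Life Insurance — status full-time ✓; service 71 days ≥ 1 month (≈30 days) ✓; 38 hrs/wk ≥ 25 ✓; grade G1 < G4 ✗ → not eligible.
Transit Subsidy — status full-time ✗ (requires temporary) → not eligible.
Childcare Subsidy — status full-time ✓ (not excluded); service 71 days ≥ 1 month (≈30 days) ✓; age 55 ≥ 18 ✓; dept Facilities ✗ → not eligible.

Employee Assistance Program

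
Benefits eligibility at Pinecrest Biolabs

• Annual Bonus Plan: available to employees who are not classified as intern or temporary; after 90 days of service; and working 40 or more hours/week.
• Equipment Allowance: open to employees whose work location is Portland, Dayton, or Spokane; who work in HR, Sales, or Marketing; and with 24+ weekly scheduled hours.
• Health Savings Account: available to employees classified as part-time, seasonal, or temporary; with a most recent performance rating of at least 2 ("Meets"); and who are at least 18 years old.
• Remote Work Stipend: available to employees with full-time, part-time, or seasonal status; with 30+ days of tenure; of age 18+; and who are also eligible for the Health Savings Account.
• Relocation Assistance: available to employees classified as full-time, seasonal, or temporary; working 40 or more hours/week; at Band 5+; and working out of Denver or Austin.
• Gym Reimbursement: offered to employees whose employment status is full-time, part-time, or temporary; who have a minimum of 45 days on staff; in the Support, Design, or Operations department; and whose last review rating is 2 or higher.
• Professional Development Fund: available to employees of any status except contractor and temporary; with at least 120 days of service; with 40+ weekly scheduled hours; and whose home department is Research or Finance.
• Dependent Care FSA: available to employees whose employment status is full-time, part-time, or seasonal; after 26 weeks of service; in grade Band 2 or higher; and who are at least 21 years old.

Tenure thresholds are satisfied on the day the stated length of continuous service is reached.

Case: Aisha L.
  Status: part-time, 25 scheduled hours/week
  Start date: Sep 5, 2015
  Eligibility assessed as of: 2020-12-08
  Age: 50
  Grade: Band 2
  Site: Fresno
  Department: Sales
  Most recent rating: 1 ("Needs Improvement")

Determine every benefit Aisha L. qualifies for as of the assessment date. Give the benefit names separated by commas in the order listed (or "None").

Service from Sep 5, 2015 to 2020-12-08: 1921 days.
Annual Bonus Plan — status part-time ✓ (not excluded); service 1921 days ≥ 90 days ✓; 25 hrs/wk < 40 ✗ → not eligible.
Equipment Allowance — site Fresno ✗ (not Portland, Dayton, or Spokane) → not eligible.
Health Savings Account — status part-time ✓; rating 1 < 2 ✗ → not eligible.
Remote Work Stipend — status part-time ✓; service 1921 days ≥ 30 days ✓; age 50 ≥ 18 ✓; not eligible for Health Savings Account ✗ → not eligible.
Relocation Assistance — status part-time ✗ (requires full-time, seasonal, or temporary) → not eligible.
Gym Reimbursement — status part-time ✓; service 1921 days ≥ 45 days ✓; dept Sales ✗ → not eligible.
Professional Development Fund — status part-time ✓ (not excluded); service 1921 days ≥ 120 days ✓; 25 hrs/wk < 40 ✗ → not eligible.
Dependent Care FSA — status part-time ✓; service 1921 days ≥ 26 weeks (≈182 days) ✓; grade Band 2 ≥ Band 2 ✓; age 50 ≥ 21 ✓ → eligible.

Dependent Care FSA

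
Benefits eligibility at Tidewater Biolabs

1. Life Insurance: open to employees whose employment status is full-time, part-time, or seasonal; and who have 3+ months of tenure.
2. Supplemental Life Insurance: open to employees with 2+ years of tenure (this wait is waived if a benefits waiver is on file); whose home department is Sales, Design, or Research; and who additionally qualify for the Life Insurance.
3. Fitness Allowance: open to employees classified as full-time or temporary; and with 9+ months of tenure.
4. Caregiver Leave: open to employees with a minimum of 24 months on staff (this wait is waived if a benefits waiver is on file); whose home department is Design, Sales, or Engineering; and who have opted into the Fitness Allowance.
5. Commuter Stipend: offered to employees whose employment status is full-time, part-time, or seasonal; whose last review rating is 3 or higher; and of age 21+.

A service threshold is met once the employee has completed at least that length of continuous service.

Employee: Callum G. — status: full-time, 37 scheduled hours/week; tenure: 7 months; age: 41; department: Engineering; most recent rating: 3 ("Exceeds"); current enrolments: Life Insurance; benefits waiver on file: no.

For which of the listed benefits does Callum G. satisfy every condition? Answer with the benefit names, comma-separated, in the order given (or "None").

Life Insurance — status full-time ✓; service 7 months ≥ 3 months ✓ → eligible.
Supplemental Life Insurance — no waiver, service 7 months < 2 years (≈730 days) ✗ → not eligible.
Fitness Allowance — status full-time ✓; service 7 months < 9 months ✗ → not eligible.
Caregiver Leave — no waiver, service 7 months < 24 months ✗ → not eligible.
Commuter Stipend — status full-time ✓; rating 3 ≥ 3 ✓; age 41 ≥ 21 ✓ → eligible.

Life Insurance, Commuter Stipend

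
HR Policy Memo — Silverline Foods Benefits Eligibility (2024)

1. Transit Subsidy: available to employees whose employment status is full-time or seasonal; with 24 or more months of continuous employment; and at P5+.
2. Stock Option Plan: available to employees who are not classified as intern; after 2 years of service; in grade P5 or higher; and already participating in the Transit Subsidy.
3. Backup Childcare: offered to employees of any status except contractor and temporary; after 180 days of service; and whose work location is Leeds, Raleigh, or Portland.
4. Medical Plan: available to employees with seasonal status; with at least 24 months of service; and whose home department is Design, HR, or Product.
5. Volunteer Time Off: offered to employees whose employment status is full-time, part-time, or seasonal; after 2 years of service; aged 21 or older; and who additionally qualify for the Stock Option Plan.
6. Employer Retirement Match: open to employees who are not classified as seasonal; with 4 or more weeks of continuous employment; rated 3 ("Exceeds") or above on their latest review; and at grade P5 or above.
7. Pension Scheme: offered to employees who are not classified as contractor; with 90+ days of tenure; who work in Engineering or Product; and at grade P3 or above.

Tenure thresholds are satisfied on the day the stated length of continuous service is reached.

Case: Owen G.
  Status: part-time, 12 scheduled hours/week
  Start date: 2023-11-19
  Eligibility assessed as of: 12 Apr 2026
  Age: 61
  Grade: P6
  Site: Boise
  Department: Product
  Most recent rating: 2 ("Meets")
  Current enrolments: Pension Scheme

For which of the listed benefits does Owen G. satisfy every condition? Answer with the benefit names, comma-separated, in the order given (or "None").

Service from 2023-11-19 to 12 Apr 2026: 875 days.
Transit Subsidy — status part-time ✗ (requires full-time or seasonal) → not eligible.
Stock Option Plan — status part-time ✓ (not excluded); service 875 days ≥ 2 years (≈730 days) ✓; grade P6 ≥ P5 ✓; not enrolled in Transit Subsidy ✗ → not eligible.
Backup Childcare — status part-time ✓ (not excluded); service 875 days ≥ 180 days ✓; site Boise ✗ (not Leeds, Raleigh, or Portland) → not eligible.
Medical Plan — status part-time ✗ (requires seasonal) → not eligible.
Volunteer Time Off — status part-time ✓; service 875 days ≥ 2 years (≈730 days) ✓; age 61 ≥ 21 ✓; not eligible for Stock Option Plan ✗ → not eligible.
Employer Retirement Match — status part-time ✓ (not excluded); service 875 days ≥ 4 weeks (≈28 days) ✓; rating 2 < 3 ✗ → not eligible.
Pension Scheme — status part-time ✓ (not excluded); service 875 days ≥ 90 days ✓; dept Product ✓; grade P6 ≥ P3 ✓ → eligible.

Pension Scheme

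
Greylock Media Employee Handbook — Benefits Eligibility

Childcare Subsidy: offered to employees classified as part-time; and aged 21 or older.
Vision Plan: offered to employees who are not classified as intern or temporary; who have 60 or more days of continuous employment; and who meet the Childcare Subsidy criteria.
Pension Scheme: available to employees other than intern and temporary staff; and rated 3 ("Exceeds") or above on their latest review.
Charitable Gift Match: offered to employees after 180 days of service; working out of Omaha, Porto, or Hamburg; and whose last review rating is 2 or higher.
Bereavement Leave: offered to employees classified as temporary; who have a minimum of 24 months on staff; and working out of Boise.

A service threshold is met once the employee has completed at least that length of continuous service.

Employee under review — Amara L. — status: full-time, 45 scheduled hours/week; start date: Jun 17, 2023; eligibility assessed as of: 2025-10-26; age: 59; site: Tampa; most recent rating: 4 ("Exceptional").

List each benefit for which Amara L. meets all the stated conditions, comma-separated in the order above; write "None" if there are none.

Pension Scheme

Service from Jun 17, 2023 to 2025-10-26: 862 days.
Childcare Subsidy — status full-time ✗ (requires part-time) → not eligible.
Vision Plan — status full-time ✓ (not excluded); service 862 days ≥ 60 days ✓; not eligible for Childcare Subsidy ✗ → not eligible.
Pension Scheme — status full-time ✓ (not excluded); rating 4 ≥ 3 ✓ → eligible.
Charitable Gift Match — service 862 days ≥ 180 days ✓; site Tampa ✗ (not Omaha, Porto, or Hamburg) → not eligible.
Bereavement Leave — status full-time ✗ (requires temporary) → not eligible.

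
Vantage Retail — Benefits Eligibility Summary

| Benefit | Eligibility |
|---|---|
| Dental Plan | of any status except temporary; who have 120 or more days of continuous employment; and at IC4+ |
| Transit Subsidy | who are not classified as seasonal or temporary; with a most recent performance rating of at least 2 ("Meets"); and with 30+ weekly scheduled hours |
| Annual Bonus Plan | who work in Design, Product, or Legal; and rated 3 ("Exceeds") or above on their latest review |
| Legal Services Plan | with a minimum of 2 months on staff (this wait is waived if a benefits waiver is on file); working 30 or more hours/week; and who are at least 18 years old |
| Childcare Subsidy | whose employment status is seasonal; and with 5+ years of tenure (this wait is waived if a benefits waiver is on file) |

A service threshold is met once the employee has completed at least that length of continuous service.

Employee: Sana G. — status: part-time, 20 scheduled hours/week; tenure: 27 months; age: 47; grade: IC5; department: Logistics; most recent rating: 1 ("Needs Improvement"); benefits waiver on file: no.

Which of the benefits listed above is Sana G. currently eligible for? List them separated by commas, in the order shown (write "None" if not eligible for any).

Dental Plan

Dental Plan — status part-time ✓ (not excluded); service 27 months ≥ 120 days ✓; grade IC5 ≥ IC4 ✓ → eligible.
Transit Subsidy — status part-time ✓ (not excluded); rating 1 < 2 ✗ → not eligible.
Annual Bonus Plan — dept Logistics ✗ → not eligible.
Legal Services Plan — no waiver, service 27 months ≥ 2 months ✓; 20 hrs/wk < 30 ✗ → not eligible.
Childcare Subsidy — status part-time ✗ (requires seasonal) → not eligible.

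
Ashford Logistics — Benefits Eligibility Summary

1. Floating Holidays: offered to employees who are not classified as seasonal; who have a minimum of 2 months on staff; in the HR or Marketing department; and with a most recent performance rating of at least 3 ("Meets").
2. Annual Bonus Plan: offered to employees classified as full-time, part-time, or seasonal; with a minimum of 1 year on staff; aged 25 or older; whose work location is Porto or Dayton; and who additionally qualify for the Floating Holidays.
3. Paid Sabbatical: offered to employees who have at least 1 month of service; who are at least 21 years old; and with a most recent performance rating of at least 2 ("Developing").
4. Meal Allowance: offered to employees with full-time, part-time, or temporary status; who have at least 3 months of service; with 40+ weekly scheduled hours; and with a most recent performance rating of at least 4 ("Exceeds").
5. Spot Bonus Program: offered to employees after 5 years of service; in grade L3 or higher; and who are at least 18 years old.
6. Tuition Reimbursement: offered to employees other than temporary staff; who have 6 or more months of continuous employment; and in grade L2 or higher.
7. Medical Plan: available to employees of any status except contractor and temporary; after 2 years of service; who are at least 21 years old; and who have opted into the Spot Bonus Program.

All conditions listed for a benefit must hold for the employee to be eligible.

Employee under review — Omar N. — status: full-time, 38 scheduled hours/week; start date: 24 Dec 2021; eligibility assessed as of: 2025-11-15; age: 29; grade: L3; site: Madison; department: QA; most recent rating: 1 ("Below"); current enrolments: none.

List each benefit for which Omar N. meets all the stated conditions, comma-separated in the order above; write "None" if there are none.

Tuition Reimbursement

Service from 24 Dec 2021 to 2025-11-15: 1422 days.
Floating Holidays — status full-time ✓ (not excluded); service 1422 days ≥ 2 months (≈60 days) ✓; dept QA ✗ → not eligible.
Annual Bonus Plan — status full-time ✓; service 1422 days ≥ 1 year (≈365 days) ✓; age 29 ≥ 25 ✓; site Madison ✗ (not Porto or Dayton) → not eligible.
Paid Sabbatical — service 1422 days ≥ 1 month (≈30 days) ✓; age 29 ≥ 21 ✓; rating 1 < 2 ✗ → not eligible.
Meal Allowance — status full-time ✓; service 1422 days ≥ 3 months (≈90 days) ✓; 38 hrs/wk < 40 ✗ → not eligible.
Spot Bonus Program — service 1422 days < 5 years (≈1825 days) ✗ → not eligible.
Tuition Reimbursement — status full-time ✓ (not excluded); service 1422 days ≥ 6 months (≈180 days) ✓; grade L3 ≥ L2 ✓ → eligible.
Medical Plan — status full-time ✓ (not excluded); service 1422 days ≥ 2 years (≈730 days) ✓; age 29 ≥ 21 ✓; not enrolled in Spot Bonus Program ✗ → not eligible.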